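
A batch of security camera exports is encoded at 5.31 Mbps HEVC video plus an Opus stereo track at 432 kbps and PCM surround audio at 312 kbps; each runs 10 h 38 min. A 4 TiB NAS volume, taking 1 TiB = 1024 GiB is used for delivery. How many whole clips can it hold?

151

10 h 38 min = 638 min = 38280 s
Audio total: 432 + 312 = 744 kbps = 0.744 Mbps.
Total bitrate: 6.054 Mbps.
Per item: 6.054 Mbps × 38280 s = 231,747 Mb = 28,968 MB.
Capacity: 4 TiB = 35,184,372 Mb; 151.82 items → 151 complete.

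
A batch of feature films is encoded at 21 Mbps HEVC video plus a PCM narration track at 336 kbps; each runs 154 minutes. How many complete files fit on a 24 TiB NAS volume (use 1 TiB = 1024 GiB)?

154 min = 9240 s
Audio: 336 kbps = 0.336 Mbps.
Total bitrate: 21.336 Mbps.
Per item: 21.336 Mbps × 9240 s = 197,145 Mb = 24,643 MB.
Capacity: 24 TiB = 211,106,233 Mb; 1070.82 items → 1070 complete.

1070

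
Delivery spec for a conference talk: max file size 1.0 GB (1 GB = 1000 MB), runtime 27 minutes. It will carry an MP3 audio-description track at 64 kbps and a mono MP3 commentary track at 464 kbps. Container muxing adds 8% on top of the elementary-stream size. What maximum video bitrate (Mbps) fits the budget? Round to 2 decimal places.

Budget: 1.0 GB = 8000.0 Mb.
Stream payload after overhead: 8000.0 / 1.08 = 7407.4 Mb.
27 min = 1620 s
Total bitrate budget: 7407.4 Mb / 1620 s = 4.572 Mbps.
Audio total: 64 + 464 = 528 kbps = 0.528 Mbps.
Video: 4.572 − 0.528 = 4.044 Mbps.

4.04 Mbps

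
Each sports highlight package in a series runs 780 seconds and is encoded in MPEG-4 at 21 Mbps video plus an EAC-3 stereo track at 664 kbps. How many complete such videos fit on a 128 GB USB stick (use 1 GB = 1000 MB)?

Audio: 664 kbps = 0.664 Mbps.
Total bitrate: 21.664 Mbps.
Per item: 21.664 Mbps × 780 s = 16,898 Mb = 2,112 MB.
Capacity: 128 GB = 1,024,000 Mb; 60.60 items → 60 complete.

60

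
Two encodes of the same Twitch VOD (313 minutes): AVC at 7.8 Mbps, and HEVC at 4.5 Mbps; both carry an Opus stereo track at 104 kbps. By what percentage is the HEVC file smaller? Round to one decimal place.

41.8%

313 min = 18780 s
Audio: 104 kbps = 0.104 Mbps.
AVC: 7.904 Mbps × 18780 s = 148437.1 Mb = 18.555 GB.
HEVC: 4.604 Mbps × 18780 s = 86463.1 Mb = 10.808 GB.
Reduction: (1 − 10.808/18.555) × 100 = 41.75%.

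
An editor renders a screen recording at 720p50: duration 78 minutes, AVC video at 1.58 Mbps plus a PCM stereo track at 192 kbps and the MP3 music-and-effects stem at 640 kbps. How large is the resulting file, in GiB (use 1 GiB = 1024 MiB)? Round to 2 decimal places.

1.31 GiB

78 min = 4680 s
Audio total: 192 + 640 = 832 kbps = 0.832 Mbps.
Total bitrate: 1.58 + 0.832 = 2.412 Mbps.
Stream data: 2.412 Mbps × 4680 s = 11288.2 Mb.
11,288 Mb = 1,411,020,000 bytes ÷ 1,073,741,824 = 1.314 GiB.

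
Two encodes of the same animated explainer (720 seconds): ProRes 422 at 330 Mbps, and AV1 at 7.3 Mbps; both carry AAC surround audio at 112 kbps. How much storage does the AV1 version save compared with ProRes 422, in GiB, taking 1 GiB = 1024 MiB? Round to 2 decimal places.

Audio: 112 kbps = 0.112 Mbps.
ProRes 422: 330.112 Mbps × 720 s = 237680.6 Mb = 27.670 GiB.
AV1: 7.412 Mbps × 720 s = 5336.6 Mb = 0.621 GiB.
Saving: 27.670 − 0.621 = 27.048 GiB.

27.05 GiB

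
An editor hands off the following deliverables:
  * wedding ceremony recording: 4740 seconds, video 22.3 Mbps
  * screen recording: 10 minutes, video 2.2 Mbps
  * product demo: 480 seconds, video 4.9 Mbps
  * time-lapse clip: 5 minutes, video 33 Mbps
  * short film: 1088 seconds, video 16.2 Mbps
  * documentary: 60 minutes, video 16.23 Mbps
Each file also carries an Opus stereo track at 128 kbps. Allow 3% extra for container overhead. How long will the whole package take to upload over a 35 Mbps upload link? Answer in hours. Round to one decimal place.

1.6 hours

Audio: 128 kbps = 0.128 Mbps.
wedding ceremony recording: 22.428 Mbps × 4740 s × 1.03 = 109498.0 Mb
screen recording: 2.328 Mbps × 600 s × 1.03 = 1438.7 Mb
product demo: 5.028 Mbps × 480 s × 1.03 = 2485.8 Mb
time-lapse clip: 33.128 Mbps × 300 s × 1.03 = 10236.6 Mb
short film: 16.328 Mbps × 1088 s × 1.03 = 18297.8 Mb
documentary: 16.358 Mbps × 3600 s × 1.03 = 60655.5 Mb
Total: 202612.4 Mb = 25326.5 MB.
At 35 Mbps: 202612.4 / 35 = 5789 s ≈ 1.61 hours.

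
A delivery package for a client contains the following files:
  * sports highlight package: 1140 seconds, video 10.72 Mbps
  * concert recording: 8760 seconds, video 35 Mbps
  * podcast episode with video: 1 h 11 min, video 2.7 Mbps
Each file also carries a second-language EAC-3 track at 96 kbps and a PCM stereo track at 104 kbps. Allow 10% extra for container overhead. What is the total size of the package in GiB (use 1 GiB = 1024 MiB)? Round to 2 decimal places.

Audio total: 96 + 104 = 200 kbps = 0.200 Mbps.
sports highlight package: 10.920 Mbps × 1140 s × 1.10 = 13693.7 Mb
concert recording: 35.200 Mbps × 8760 s × 1.10 = 339187.2 Mb
podcast episode with video: 2.900 Mbps × 4260 s × 1.10 = 13589.4 Mb
Total: 366470.3 Mb = 45808.8 MB.
= 42.66 GiB.

42.66 GiB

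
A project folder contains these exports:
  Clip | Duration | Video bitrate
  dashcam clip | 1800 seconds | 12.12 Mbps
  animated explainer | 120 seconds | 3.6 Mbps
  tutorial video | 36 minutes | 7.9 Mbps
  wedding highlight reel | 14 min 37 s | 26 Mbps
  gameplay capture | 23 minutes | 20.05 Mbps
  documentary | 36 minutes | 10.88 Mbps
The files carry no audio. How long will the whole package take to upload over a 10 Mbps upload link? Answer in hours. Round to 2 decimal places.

dashcam clip: 12.120 Mbps × 1800 s = 21816.0 Mb
animated explainer: 3.600 Mbps × 120 s = 432.0 Mb
tutorial video: 7.900 Mbps × 2160 s = 17064.0 Mb
wedding highlight reel: 26.000 Mbps × 877 s = 22802.0 Mb
gameplay capture: 20.050 Mbps × 1380 s = 27669.0 Mb
documentary: 10.880 Mbps × 2160 s = 23500.8 Mb
Total: 113283.8 Mb = 14160.5 MB.
At 10 Mbps: 113283.8 / 10 = 11328 s ≈ 3.15 hours.

3.15 hours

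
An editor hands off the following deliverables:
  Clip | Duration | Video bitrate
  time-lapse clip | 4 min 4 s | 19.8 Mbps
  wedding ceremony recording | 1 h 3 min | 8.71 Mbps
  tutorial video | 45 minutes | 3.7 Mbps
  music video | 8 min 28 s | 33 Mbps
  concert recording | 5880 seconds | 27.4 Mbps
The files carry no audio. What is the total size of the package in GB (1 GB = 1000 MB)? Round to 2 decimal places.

28.20 GB

time-lapse clip: 19.800 Mbps × 244 s = 4831.2 Mb
wedding ceremony recording: 8.710 Mbps × 3780 s = 32923.8 Mb
tutorial video: 3.700 Mbps × 2700 s = 9990.0 Mb
music video: 33.000 Mbps × 508 s = 16764.0 Mb
concert recording: 27.400 Mbps × 5880 s = 161112.0 Mb
Total: 225621.0 Mb = 28202.6 MB.
= 28.20 GB.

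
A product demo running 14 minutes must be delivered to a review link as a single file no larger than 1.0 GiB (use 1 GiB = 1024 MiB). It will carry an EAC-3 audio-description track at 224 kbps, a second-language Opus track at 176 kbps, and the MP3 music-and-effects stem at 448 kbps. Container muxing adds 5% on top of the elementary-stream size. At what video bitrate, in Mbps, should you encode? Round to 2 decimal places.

Budget: 1.0 GiB = 8589.9 Mb.
Stream payload after overhead: 8589.9 / 1.05 = 8180.9 Mb.
14 min = 840 s
Total bitrate budget: 8180.9 Mb / 840 s = 9.739 Mbps.
Audio total: 224 + 176 + 448 = 848 kbps = 0.848 Mbps.
Video: 9.739 − 0.848 = 8.891 Mbps.

8.89 Mbps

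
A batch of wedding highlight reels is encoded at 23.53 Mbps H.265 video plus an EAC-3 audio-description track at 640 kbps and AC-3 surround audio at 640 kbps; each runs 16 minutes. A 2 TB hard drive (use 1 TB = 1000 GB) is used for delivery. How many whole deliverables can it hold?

16 min = 960 s
Audio total: 640 + 640 = 1280 kbps = 1.280 Mbps.
Total bitrate: 24.810 Mbps.
Per item: 24.810 Mbps × 960 s = 23,818 Mb = 2,977 MB.
Capacity: 2 TB = 16,000,000 Mb; 671.77 items → 671 complete.

671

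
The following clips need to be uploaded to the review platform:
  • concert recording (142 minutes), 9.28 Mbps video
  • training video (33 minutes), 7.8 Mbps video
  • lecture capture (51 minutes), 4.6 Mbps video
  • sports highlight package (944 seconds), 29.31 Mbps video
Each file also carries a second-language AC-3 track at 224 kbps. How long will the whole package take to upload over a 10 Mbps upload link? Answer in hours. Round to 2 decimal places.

Audio: 224 kbps = 0.224 Mbps.
concert recording: 9.504 Mbps × 8520 s = 80974.1 Mb
training video: 8.024 Mbps × 1980 s = 15887.5 Mb
lecture capture: 4.824 Mbps × 3060 s = 14761.4 Mb
sports highlight package: 29.534 Mbps × 944 s = 27880.1 Mb
Total: 139503.1 Mb = 17437.9 MB.
At 10 Mbps: 139503.1 / 10 = 13950 s ≈ 3.88 hours.

3.88 hours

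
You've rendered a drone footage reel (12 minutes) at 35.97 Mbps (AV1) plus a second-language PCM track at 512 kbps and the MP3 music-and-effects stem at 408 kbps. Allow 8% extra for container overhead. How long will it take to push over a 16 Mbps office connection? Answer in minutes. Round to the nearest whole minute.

12 min = 720 s
Audio total: 512 + 408 = 920 kbps = 0.920 Mbps.
Total bitrate: 36.890 Mbps.
File: 36.890 Mbps × 720 s = 26560.8 Mb.
With 8% container overhead: ×1.08. → 28685.7 Mb.
At 16 Mbps: 28685.7 / 16 = 1792.9 s ≈ 29.9 minutes.

30 minutes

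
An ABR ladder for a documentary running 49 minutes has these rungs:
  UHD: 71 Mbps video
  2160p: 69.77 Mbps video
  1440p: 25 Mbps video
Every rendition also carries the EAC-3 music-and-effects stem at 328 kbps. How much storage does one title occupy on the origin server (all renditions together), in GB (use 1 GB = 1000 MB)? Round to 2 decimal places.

49 min = 2940 s
Audio: 328 kbps = 0.328 Mbps.
Sum of rendition bitrates: (71+0.328) + (69.77+0.328) + (25+0.328) = 166.754 Mbps.
× 2940 s = 490,257 Mb = 61,282 MB = 61.28 GB.

61.28 GB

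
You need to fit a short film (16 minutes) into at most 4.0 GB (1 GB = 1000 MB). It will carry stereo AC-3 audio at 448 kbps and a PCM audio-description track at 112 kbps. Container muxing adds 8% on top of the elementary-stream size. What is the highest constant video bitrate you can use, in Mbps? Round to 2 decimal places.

30.30 Mbps

Budget: 4.0 GB = 32000.0 Mb.
Stream payload after overhead: 32000.0 / 1.08 = 29629.6 Mb.
16 min = 960 s
Total bitrate budget: 29629.6 Mb / 960 s = 30.864 Mbps.
Audio total: 448 + 112 = 560 kbps = 0.560 Mbps.
Video: 30.864 − 0.560 = 30.304 Mbps.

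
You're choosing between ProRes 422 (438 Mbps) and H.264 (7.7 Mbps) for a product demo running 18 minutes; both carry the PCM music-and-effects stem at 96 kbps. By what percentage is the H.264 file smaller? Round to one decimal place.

98.2%

18 min = 1080 s
Audio: 96 kbps = 0.096 Mbps.
ProRes 422: 438.096 Mbps × 1080 s = 473143.7 Mb = 59.143 GB.
H.264: 7.796 Mbps × 1080 s = 8419.7 Mb = 1.052 GB.
Reduction: (1 − 1.052/59.143) × 100 = 98.22%.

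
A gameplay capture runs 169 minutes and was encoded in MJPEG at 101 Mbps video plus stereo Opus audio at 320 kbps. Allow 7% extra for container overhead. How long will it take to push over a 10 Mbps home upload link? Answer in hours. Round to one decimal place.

30.5 hours

169 min = 10140 s
Audio: 320 kbps = 0.320 Mbps.
Total bitrate: 101.320 Mbps.
File: 101.320 Mbps × 10140 s = 1027384.8 Mb.
With 7% container overhead: ×1.07. → 1099301.7 Mb.
At 10 Mbps: 1099301.7 / 10 = 109930.2 s ≈ 30.5 hours.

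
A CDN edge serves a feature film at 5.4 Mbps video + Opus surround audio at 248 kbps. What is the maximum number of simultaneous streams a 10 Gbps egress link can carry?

1770

Audio: 248 kbps = 0.248 Mbps.
Per-viewer media rate: 5.648 Mbps.
10 Gbps = 10,000 Mbps; 10,000 / 5.648 = 1770.54 → 1770 viewers.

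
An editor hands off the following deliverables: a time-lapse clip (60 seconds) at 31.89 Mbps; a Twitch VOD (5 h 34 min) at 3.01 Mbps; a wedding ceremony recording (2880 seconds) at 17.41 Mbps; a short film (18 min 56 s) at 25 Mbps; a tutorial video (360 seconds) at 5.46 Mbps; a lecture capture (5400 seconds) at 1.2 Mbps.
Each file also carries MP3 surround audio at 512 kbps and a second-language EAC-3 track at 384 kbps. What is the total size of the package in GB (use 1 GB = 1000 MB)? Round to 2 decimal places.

22.00 GB

Audio total: 512 + 384 = 896 kbps = 0.896 Mbps.
time-lapse clip: 32.786 Mbps × 60 s = 1967.2 Mb
Twitch VOD: 3.906 Mbps × 20040 s = 78276.2 Mb
wedding ceremony recording: 18.306 Mbps × 2880 s = 52721.3 Mb
short film: 25.896 Mbps × 1136 s = 29417.9 Mb
tutorial video: 6.356 Mbps × 360 s = 2288.2 Mb
lecture capture: 2.096 Mbps × 5400 s = 11318.4 Mb
Total: 175989.1 Mb = 21998.6 MB.
= 22.00 GB.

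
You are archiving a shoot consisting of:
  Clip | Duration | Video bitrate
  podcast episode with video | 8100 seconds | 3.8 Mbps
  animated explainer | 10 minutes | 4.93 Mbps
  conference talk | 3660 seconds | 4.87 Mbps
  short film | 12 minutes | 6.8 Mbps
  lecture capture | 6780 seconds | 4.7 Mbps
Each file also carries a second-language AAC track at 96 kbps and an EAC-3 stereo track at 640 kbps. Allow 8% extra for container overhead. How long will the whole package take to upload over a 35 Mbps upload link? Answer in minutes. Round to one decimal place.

Audio total: 96 + 640 = 736 kbps = 0.736 Mbps.
podcast episode with video: 4.536 Mbps × 8100 s × 1.08 = 39680.9 Mb
animated explainer: 5.666 Mbps × 600 s × 1.08 = 3671.6 Mb
conference talk: 5.606 Mbps × 3660 s × 1.08 = 22159.4 Mb
short film: 7.536 Mbps × 720 s × 1.08 = 5860.0 Mb
lecture capture: 5.436 Mbps × 6780 s × 1.08 = 39804.6 Mb
Total: 111176.5 Mb = 13897.1 MB.
At 35 Mbps: 111176.5 / 35 = 3176 s ≈ 52.9 minutes.

52.9 minutes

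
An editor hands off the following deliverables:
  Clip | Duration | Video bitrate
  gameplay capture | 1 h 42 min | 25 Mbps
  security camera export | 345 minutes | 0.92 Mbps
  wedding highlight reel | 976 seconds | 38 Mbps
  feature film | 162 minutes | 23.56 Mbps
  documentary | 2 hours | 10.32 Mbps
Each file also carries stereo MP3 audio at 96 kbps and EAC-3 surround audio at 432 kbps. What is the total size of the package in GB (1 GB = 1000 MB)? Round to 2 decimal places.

Audio total: 96 + 432 = 528 kbps = 0.528 Mbps.
gameplay capture: 25.528 Mbps × 6120 s = 156231.4 Mb
security camera export: 1.448 Mbps × 20700 s = 29973.6 Mb
wedding highlight reel: 38.528 Mbps × 976 s = 37603.3 Mb
feature film: 24.088 Mbps × 9720 s = 234135.4 Mb
documentary: 10.848 Mbps × 7200 s = 78105.6 Mb
Total: 536049.2 Mb = 67006.2 MB.
= 67.01 GB.

67.01 GB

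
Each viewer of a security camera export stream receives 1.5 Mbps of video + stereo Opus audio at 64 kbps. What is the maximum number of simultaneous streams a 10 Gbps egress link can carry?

Audio: 64 kbps = 0.064 Mbps.
Per-viewer media rate: 1.564 Mbps.
10 Gbps = 10,000 Mbps; 10,000 / 1.564 = 6393.86 → 6393 viewers.

6393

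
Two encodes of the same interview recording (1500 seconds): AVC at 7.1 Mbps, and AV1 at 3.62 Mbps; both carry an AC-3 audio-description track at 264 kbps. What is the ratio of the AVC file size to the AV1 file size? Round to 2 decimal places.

Audio: 264 kbps = 0.264 Mbps.
AVC: 7.364 Mbps × 1500 s = 11046.0 Mb = 1.286 GiB.
AV1: 3.884 Mbps × 1500 s = 5826.0 Mb = 0.678 GiB.
Ratio: 1.286 / 0.678 = 1.896.

1.90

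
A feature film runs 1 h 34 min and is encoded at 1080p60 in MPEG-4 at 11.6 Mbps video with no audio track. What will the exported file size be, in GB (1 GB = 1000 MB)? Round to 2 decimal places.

1 h 34 min = 94 min = 5640 s
Total bitrate: 11.6 Mbps.
Stream data: 11.600 Mbps × 5640 s = 65424.0 Mb.
65,424 Mb ÷ 8 = 8,178 MB → 8.178 GB.

8.18 GB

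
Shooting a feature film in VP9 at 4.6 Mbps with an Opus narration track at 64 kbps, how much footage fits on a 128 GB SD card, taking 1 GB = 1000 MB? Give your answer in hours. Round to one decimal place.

61.0 hours

Audio: 64 kbps = 0.064 Mbps.
Total bitrate: 4.6 + 0.064 = 4.664 Mbps.
Capacity: 128 GB = 1,024,000 Mb.
Recording time: 1,024,000 / 4.664 = 219,554 s ≈ 61.0 hours.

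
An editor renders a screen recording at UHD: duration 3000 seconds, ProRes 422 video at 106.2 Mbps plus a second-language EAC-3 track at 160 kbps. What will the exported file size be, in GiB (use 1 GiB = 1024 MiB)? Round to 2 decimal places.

Audio: 160 kbps = 0.160 Mbps.
Total bitrate: 106.2 + 0.160 = 106.360 Mbps.
Stream data: 106.360 Mbps × 3000 s = 319080.0 Mb.
319,080 Mb = 39,885,000,000 bytes ÷ 1,073,741,824 = 37.15 GiB.

37.15 GiB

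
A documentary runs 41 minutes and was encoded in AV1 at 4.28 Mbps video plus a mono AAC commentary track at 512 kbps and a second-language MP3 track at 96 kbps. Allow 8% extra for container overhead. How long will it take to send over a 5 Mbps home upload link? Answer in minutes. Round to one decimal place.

41 min = 2460 s
Audio total: 512 + 96 = 608 kbps = 0.608 Mbps.
Total bitrate: 4.888 Mbps.
File: 4.888 Mbps × 2460 s = 12024.5 Mb.
With 8% container overhead: ×1.08. → 12986.4 Mb.
At 5 Mbps: 12986.4 / 5 = 2597.3 s ≈ 43.3 minutes.

43.3 minutes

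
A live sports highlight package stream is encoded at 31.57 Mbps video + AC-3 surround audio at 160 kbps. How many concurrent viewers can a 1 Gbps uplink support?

Audio: 160 kbps = 0.160 Mbps.
Per-viewer media rate: 31.730 Mbps.
1 Gbps = 1,000 Mbps; 1,000 / 31.730 = 31.52 → 31 viewers.

31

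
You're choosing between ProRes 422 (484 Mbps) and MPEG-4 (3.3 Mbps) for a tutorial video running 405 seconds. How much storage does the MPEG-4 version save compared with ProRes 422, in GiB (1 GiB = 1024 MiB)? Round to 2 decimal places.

22.66 GiB

ProRes 422: 484.000 Mbps × 405 s = 196020.0 Mb = 22.820 GiB.
MPEG-4: 3.300 Mbps × 405 s = 1336.5 Mb = 0.156 GiB.
Saving: 22.820 − 0.156 = 22.664 GiB.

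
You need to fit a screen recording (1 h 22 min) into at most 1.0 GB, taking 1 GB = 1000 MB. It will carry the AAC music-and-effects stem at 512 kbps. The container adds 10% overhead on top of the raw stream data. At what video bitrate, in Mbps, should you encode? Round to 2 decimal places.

0.97 Mbps

Budget: 1.0 GB = 8000.0 Mb.
Stream payload after overhead: 8000.0 / 1.10 = 7272.7 Mb.
1 h 22 min = 82 min = 4920 s
Total bitrate budget: 7272.7 Mb / 4920 s = 1.478 Mbps.
Audio: 512 kbps = 0.512 Mbps.
Video: 1.478 − 0.512 = 0.966 Mbps.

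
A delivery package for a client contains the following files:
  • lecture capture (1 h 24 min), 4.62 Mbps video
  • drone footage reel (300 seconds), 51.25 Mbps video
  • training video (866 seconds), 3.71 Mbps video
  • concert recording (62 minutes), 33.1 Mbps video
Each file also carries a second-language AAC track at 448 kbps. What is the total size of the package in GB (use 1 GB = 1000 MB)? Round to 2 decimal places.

Audio: 448 kbps = 0.448 Mbps.
lecture capture: 5.068 Mbps × 5040 s = 25542.7 Mb
drone footage reel: 51.698 Mbps × 300 s = 15509.4 Mb
training video: 4.158 Mbps × 866 s = 3600.8 Mb
concert recording: 33.548 Mbps × 3720 s = 124798.6 Mb
Total: 169451.5 Mb = 21181.4 MB.
= 21.18 GB.

21.18 GB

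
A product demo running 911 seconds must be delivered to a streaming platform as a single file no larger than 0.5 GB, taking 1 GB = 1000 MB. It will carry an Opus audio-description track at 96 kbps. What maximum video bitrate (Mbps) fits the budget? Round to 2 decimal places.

4.29 Mbps

Budget: 0.5 GB = 4000.0 Mb.
Total bitrate budget: 4000.0 Mb / 911 s = 4.391 Mbps.
Audio: 96 kbps = 0.096 Mbps.
Video: 4.391 − 0.096 = 4.295 Mbps.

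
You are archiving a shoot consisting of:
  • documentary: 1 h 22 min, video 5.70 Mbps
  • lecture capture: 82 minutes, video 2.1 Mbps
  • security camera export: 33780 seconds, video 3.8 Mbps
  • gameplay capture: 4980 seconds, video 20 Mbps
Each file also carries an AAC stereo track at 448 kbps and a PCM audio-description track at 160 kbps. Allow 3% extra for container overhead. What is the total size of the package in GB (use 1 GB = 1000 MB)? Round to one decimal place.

Audio total: 448 + 160 = 608 kbps = 0.608 Mbps.
documentary: 6.308 Mbps × 4920 s × 1.03 = 31966.4 Mb
lecture capture: 2.708 Mbps × 4920 s × 1.03 = 13723.1 Mb
security camera export: 4.408 Mbps × 33780 s × 1.03 = 153369.3 Mb
gameplay capture: 20.608 Mbps × 4980 s × 1.03 = 105706.7 Mb
Total: 304765.5 Mb = 38095.7 MB.
= 38.10 GB.

38.1 GB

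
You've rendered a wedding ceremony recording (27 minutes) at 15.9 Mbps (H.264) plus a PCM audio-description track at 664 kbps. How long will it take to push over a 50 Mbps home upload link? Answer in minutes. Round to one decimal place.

27 min = 1620 s
Audio: 664 kbps = 0.664 Mbps.
Total bitrate: 16.564 Mbps.
File: 16.564 Mbps × 1620 s = 26833.7 Mb.
At 50 Mbps: 26833.7 / 50 = 536.7 s ≈ 8.94 minutes.

8.9 minutes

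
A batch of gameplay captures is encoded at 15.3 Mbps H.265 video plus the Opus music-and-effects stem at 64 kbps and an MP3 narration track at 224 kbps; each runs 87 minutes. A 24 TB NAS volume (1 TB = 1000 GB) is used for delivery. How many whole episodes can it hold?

87 min = 5220 s
Audio total: 64 + 224 = 288 kbps = 0.288 Mbps.
Total bitrate: 15.588 Mbps.
Per item: 15.588 Mbps × 5220 s = 81,369 Mb = 10,171 MB.
Capacity: 24 TB = 192,000,000 Mb; 2359.61 items → 2359 complete.

2359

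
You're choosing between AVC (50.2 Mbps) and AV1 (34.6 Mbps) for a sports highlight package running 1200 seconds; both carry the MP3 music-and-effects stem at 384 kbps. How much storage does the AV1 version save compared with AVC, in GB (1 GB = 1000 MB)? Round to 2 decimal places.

Audio: 384 kbps = 0.384 Mbps.
AVC: 50.584 Mbps × 1200 s = 60700.8 Mb = 7.588 GB.
AV1: 34.984 Mbps × 1200 s = 41980.8 Mb = 5.248 GB.
Saving: 7.588 − 5.248 = 2.340 GB.

2.34 GB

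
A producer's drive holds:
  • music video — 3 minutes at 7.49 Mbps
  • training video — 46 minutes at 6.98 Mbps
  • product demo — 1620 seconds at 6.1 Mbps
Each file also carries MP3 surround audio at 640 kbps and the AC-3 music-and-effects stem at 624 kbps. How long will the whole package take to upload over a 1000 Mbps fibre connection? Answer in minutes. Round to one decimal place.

Audio total: 640 + 624 = 1264 kbps = 1.264 Mbps.
music video: 8.754 Mbps × 180 s = 1575.7 Mb
training video: 8.244 Mbps × 2760 s = 22753.4 Mb
product demo: 7.364 Mbps × 1620 s = 11929.7 Mb
Total: 36258.8 Mb = 4532.4 MB.
At 1000 Mbps: 36258.8 / 1000 = 36 s ≈ 0.604 minutes.

0.6 minutes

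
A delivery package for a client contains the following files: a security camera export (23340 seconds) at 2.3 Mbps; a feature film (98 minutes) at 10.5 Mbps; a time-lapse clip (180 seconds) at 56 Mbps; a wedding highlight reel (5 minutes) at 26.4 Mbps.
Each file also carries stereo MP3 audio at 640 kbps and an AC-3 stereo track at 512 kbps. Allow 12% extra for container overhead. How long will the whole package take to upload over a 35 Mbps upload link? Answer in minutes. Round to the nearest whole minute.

Audio total: 640 + 512 = 1152 kbps = 1.152 Mbps.
security camera export: 3.452 Mbps × 23340 s × 1.12 = 90238.0 Mb
feature film: 11.652 Mbps × 5880 s × 1.12 = 76735.4 Mb
time-lapse clip: 57.152 Mbps × 180 s × 1.12 = 11521.8 Mb
wedding highlight reel: 27.552 Mbps × 300 s × 1.12 = 9257.5 Mb
Total: 187752.8 Mb = 23469.1 MB.
At 35 Mbps: 187752.8 / 35 = 5364 s ≈ 89.4 minutes.

89 minutes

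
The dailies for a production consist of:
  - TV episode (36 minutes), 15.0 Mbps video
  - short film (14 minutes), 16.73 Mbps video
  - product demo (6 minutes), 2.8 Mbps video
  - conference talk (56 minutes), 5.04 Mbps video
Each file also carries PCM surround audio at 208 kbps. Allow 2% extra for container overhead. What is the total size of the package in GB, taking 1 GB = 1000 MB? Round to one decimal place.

8.4 GB

Audio: 208 kbps = 0.208 Mbps.
TV episode: 15.208 Mbps × 2160 s × 1.02 = 33506.3 Mb
short film: 16.938 Mbps × 840 s × 1.02 = 14512.5 Mb
product demo: 3.008 Mbps × 360 s × 1.02 = 1104.5 Mb
conference talk: 5.248 Mbps × 3360 s × 1.02 = 17985.9 Mb
Total: 67109.2 Mb = 8388.7 MB.
= 8.389 GB.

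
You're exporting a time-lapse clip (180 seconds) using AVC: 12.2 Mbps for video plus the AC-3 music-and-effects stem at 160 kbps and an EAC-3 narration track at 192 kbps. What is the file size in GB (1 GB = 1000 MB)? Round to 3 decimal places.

0.282 GB

Audio total: 160 + 192 = 352 kbps = 0.352 Mbps.
Total bitrate: 12.2 + 0.352 = 12.552 Mbps.
Stream data: 12.552 Mbps × 180 s = 2259.4 Mb.
2,259 Mb ÷ 8 = 282.4 MB → 0.2824 GB.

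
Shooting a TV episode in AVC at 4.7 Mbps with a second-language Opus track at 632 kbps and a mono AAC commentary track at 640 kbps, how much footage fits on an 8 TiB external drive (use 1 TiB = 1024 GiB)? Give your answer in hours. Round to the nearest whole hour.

Audio total: 632 + 640 = 1272 kbps = 1.272 Mbps.
Total bitrate: 4.7 + 1.272 = 5.972 Mbps.
Capacity: 8 TiB = 70,368,744 Mb.
Recording time: 70,368,744 / 5.972 = 11,783,112 s ≈ 3,273 hours.

3273 hours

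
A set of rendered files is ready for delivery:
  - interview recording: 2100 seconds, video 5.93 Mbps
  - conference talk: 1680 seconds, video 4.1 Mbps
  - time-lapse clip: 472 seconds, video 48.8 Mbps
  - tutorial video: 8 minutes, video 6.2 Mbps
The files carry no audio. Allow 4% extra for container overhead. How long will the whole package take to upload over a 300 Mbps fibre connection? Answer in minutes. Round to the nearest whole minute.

interview recording: 5.930 Mbps × 2100 s × 1.04 = 12951.1 Mb
conference talk: 4.100 Mbps × 1680 s × 1.04 = 7163.5 Mb
time-lapse clip: 48.800 Mbps × 472 s × 1.04 = 23954.9 Mb
tutorial video: 6.200 Mbps × 480 s × 1.04 = 3095.0 Mb
Total: 47164.6 Mb = 5895.6 MB.
At 300 Mbps: 47164.6 / 300 = 157 s ≈ 2.62 minutes.

3 minutes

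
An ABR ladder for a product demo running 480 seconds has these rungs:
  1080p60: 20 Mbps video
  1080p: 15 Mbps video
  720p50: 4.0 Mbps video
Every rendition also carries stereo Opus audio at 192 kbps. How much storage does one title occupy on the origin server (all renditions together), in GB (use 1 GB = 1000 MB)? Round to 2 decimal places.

Audio: 192 kbps = 0.192 Mbps.
Sum of rendition bitrates: (20+0.192) + (15+0.192) + (4.0+0.192) = 39.576 Mbps.
× 480 s = 18,996 Mb = 2,375 MB = 2.375 GB.

2.37 GB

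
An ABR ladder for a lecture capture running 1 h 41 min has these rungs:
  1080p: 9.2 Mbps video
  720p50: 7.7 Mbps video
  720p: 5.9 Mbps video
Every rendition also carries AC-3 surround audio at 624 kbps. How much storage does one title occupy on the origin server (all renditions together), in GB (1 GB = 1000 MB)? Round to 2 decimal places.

1 h 41 min = 101 min = 6060 s
Audio: 624 kbps = 0.624 Mbps.
Sum of rendition bitrates: (9.2+0.624) + (7.7+0.624) + (5.9+0.624) = 24.672 Mbps.
× 6060 s = 149,512 Mb = 18,689 MB = 18.69 GB.

18.69 GB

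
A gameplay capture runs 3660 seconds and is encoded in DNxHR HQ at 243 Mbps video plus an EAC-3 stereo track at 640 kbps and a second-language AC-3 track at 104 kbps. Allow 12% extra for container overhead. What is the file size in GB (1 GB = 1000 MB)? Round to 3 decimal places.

Audio total: 640 + 104 = 744 kbps = 0.744 Mbps.
Total bitrate: 243 + 0.744 = 243.744 Mbps.
Stream data: 243.744 Mbps × 3660 s = 892103.0 Mb.
With 12% container overhead: ×1.12.
999,155 Mb ÷ 8 = 124,894 MB → 124.9 GB.

124.894 GB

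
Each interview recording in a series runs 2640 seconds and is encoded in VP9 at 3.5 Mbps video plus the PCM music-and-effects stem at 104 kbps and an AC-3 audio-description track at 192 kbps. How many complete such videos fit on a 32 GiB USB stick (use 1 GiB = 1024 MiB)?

Audio total: 104 + 192 = 296 kbps = 0.296 Mbps.
Total bitrate: 3.796 Mbps.
Per item: 3.796 Mbps × 2640 s = 10,021 Mb = 1,253 MB.
Capacity: 32 GiB = 274,878 Mb; 27.43 items → 27 complete.

27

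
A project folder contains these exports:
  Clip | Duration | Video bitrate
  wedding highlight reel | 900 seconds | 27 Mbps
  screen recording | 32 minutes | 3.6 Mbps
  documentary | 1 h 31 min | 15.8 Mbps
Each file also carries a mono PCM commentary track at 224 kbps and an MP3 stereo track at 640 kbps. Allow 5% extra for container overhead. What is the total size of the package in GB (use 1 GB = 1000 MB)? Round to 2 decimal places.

Audio total: 224 + 640 = 864 kbps = 0.864 Mbps.
wedding highlight reel: 27.864 Mbps × 900 s × 1.05 = 26331.5 Mb
screen recording: 4.464 Mbps × 1920 s × 1.05 = 8999.4 Mb
documentary: 16.664 Mbps × 5460 s × 1.05 = 95534.7 Mb
Total: 130865.6 Mb = 16358.2 MB.
= 16.36 GB.

16.36 GB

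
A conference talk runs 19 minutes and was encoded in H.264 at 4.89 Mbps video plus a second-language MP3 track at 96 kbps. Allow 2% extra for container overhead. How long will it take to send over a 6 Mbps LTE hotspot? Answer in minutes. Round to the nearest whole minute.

19 min = 1140 s
Audio: 96 kbps = 0.096 Mbps.
Total bitrate: 4.986 Mbps.
File: 4.986 Mbps × 1140 s = 5684.0 Mb.
With 2% container overhead: ×1.02. → 5797.7 Mb.
At 6 Mbps: 5797.7 / 6 = 966.3 s ≈ 16.1 minutes.

16 minutes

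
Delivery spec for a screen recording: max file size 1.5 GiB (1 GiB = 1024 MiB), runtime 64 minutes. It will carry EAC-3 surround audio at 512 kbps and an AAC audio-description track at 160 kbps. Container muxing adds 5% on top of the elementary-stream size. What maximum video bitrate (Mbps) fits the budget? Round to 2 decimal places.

Budget: 1.5 GiB = 12884.9 Mb.
Stream payload after overhead: 12884.9 / 1.05 = 12271.3 Mb.
64 min = 3840 s
Total bitrate budget: 12271.3 Mb / 3840 s = 3.196 Mbps.
Audio total: 512 + 160 = 672 kbps = 0.672 Mbps.
Video: 3.196 − 0.672 = 2.524 Mbps.

2.52 Mbps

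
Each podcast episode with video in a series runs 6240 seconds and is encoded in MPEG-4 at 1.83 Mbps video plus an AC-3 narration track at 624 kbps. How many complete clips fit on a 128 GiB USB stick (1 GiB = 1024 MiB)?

Audio: 624 kbps = 0.624 Mbps.
Total bitrate: 2.454 Mbps.
Per item: 2.454 Mbps × 6240 s = 15,313 Mb = 1,914 MB.
Capacity: 128 GiB = 1,099,512 Mb; 71.80 items → 71 complete.

71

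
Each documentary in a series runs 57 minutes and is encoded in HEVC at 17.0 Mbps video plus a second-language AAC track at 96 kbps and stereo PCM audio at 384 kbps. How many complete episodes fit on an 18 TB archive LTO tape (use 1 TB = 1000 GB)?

57 min = 3420 s
Audio total: 96 + 384 = 480 kbps = 0.480 Mbps.
Total bitrate: 17.480 Mbps.
Per item: 17.480 Mbps × 3420 s = 59,782 Mb = 7,473 MB.
Capacity: 18 TB = 144,000,000 Mb; 2408.77 items → 2408 complete.

2408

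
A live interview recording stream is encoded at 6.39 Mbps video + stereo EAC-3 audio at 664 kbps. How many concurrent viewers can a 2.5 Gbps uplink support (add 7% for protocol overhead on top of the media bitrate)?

Audio: 664 kbps = 0.664 Mbps.
Per-viewer media rate: 7.054 Mbps.
On the wire with 7% overhead: 7.548 Mbps.
2.5 Gbps = 2,500 Mbps; 2,500 / 7.548 = 331.22 → 331 viewers.

331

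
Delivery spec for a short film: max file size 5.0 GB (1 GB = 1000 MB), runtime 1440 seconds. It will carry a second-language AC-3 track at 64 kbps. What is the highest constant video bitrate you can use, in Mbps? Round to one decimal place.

27.7 Mbps

Budget: 5.0 GB = 40000.0 Mb.
Total bitrate budget: 40000.0 Mb / 1440 s = 27.778 Mbps.
Audio: 64 kbps = 0.064 Mbps.
Video: 27.778 − 0.064 = 27.714 Mbps.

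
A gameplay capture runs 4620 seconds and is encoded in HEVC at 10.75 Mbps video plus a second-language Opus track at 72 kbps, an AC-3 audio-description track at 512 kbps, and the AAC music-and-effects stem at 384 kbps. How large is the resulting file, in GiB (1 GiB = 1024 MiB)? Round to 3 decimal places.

6.302 GiB

Audio total: 72 + 512 + 384 = 968 kbps = 0.968 Mbps.
Total bitrate: 10.75 + 0.968 = 11.718 Mbps.
Stream data: 11.718 Mbps × 4620 s = 54137.2 Mb.
54,137 Mb = 6,767,145,000 bytes ÷ 1,073,741,824 = 6.302 GiB.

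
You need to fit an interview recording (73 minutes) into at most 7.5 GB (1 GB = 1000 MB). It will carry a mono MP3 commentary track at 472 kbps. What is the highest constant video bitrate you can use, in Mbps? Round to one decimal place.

Budget: 7.5 GB = 60000.0 Mb.
73 min = 4380 s
Total bitrate budget: 60000.0 Mb / 4380 s = 13.699 Mbps.
Audio: 472 kbps = 0.472 Mbps.
Video: 13.699 − 0.472 = 13.227 Mbps.

13.2 Mbps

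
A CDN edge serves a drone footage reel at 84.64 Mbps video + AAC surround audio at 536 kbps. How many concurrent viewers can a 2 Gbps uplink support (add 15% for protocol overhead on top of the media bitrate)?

20

Audio: 536 kbps = 0.536 Mbps.
Per-viewer media rate: 85.176 Mbps.
On the wire with 15% overhead: 97.952 Mbps.
2 Gbps = 2,000 Mbps; 2,000 / 97.952 = 20.42 → 20 viewers.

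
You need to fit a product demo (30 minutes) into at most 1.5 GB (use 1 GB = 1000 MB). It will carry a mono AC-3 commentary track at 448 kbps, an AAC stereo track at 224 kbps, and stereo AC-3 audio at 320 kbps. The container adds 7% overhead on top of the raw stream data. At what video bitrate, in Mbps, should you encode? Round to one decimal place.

5.2 Mbps

Budget: 1.5 GB = 12000.0 Mb.
Stream payload after overhead: 12000.0 / 1.07 = 11215.0 Mb.
30 min = 1800 s
Total bitrate budget: 11215.0 Mb / 1800 s = 6.231 Mbps.
Audio total: 448 + 224 + 320 = 992 kbps = 0.992 Mbps.
Video: 6.231 − 0.992 = 5.239 Mbps.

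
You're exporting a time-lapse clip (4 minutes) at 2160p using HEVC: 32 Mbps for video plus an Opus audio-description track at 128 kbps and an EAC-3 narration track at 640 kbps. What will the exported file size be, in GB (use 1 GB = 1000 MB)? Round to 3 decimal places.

4 min = 240 s
Audio total: 128 + 640 = 768 kbps = 0.768 Mbps.
Total bitrate: 32 + 0.768 = 32.768 Mbps.
Stream data: 32.768 Mbps × 240 s = 7864.3 Mb.
7,864 Mb ÷ 8 = 983.0 MB → 0.983 GB.

0.983 GB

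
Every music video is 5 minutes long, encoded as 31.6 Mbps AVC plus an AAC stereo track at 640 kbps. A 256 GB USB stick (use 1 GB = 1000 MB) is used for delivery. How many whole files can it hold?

211

5 min = 300 s
Audio: 640 kbps = 0.640 Mbps.
Total bitrate: 32.240 Mbps.
Per item: 32.240 Mbps × 300 s = 9,672 Mb = 1,209 MB.
Capacity: 256 GB = 2,048,000 Mb; 211.75 items → 211 complete.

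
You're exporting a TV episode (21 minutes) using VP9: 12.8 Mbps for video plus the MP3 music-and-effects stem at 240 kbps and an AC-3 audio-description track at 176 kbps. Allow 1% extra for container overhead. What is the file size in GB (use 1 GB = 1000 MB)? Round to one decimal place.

2.1 GB

21 min = 1260 s
Audio total: 240 + 176 = 416 kbps = 0.416 Mbps.
Total bitrate: 12.8 + 0.416 = 13.216 Mbps.
Stream data: 13.216 Mbps × 1260 s = 16652.2 Mb.
With 1% container overhead: ×1.01.
16,819 Mb ÷ 8 = 2,102 MB → 2.102 GB.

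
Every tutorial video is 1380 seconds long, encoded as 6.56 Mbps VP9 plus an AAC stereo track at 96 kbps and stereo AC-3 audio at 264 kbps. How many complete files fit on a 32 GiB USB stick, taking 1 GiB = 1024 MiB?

Audio total: 96 + 264 = 360 kbps = 0.360 Mbps.
Total bitrate: 6.920 Mbps.
Per item: 6.920 Mbps × 1380 s = 9,550 Mb = 1,194 MB.
Capacity: 32 GiB = 274,878 Mb; 28.78 items → 28 complete.

28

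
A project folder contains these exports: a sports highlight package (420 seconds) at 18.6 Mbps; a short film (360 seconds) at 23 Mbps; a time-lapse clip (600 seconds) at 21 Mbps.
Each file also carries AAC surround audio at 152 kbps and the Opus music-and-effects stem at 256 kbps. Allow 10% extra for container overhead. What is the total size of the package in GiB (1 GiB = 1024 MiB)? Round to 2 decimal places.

Audio total: 152 + 256 = 408 kbps = 0.408 Mbps.
sports highlight package: 19.008 Mbps × 420 s × 1.10 = 8781.7 Mb
short film: 23.408 Mbps × 360 s × 1.10 = 9269.6 Mb
time-lapse clip: 21.408 Mbps × 600 s × 1.10 = 14129.3 Mb
Total: 32180.5 Mb = 4022.6 MB.
= 3.746 GiB.

3.75 GiB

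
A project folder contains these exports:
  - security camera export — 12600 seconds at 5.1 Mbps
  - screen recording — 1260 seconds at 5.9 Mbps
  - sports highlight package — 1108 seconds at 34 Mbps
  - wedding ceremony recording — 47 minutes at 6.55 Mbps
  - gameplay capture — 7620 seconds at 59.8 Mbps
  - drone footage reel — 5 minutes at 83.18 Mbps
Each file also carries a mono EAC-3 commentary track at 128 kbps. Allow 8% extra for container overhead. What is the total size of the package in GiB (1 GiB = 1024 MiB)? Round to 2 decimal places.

76.92 GiB

Audio: 128 kbps = 0.128 Mbps.
security camera export: 5.228 Mbps × 12600 s × 1.08 = 71142.6 Mb
screen recording: 6.028 Mbps × 1260 s × 1.08 = 8202.9 Mb
sports highlight package: 34.128 Mbps × 1108 s × 1.08 = 40838.9 Mb
wedding ceremony recording: 6.678 Mbps × 2820 s × 1.08 = 20338.5 Mb
gameplay capture: 59.928 Mbps × 7620 s × 1.08 = 493183.5 Mb
drone footage reel: 83.308 Mbps × 300 s × 1.08 = 26991.8 Mb
Total: 660698.2 Mb = 82587.3 MB.
= 76.92 GiB.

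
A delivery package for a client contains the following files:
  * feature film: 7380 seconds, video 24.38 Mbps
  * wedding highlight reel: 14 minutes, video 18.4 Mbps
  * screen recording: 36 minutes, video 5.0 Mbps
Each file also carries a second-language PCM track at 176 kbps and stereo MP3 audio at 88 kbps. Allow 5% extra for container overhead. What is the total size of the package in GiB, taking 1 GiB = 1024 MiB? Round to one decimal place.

25.5 GiB

Audio total: 176 + 88 = 264 kbps = 0.264 Mbps.
feature film: 24.644 Mbps × 7380 s × 1.05 = 190966.4 Mb
wedding highlight reel: 18.664 Mbps × 840 s × 1.05 = 16461.6 Mb
screen recording: 5.264 Mbps × 2160 s × 1.05 = 11938.8 Mb
Total: 219366.8 Mb = 27420.8 MB.
= 25.54 GiB.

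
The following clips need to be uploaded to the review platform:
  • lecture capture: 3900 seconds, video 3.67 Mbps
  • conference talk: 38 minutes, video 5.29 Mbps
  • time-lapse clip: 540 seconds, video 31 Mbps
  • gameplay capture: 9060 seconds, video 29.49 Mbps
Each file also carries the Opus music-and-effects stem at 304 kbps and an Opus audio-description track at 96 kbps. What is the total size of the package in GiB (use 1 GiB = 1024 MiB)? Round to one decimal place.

36.9 GiB

Audio total: 304 + 96 = 400 kbps = 0.400 Mbps.
lecture capture: 4.070 Mbps × 3900 s = 15873.0 Mb
conference talk: 5.690 Mbps × 2280 s = 12973.2 Mb
time-lapse clip: 31.400 Mbps × 540 s = 16956.0 Mb
gameplay capture: 29.890 Mbps × 9060 s = 270803.4 Mb
Total: 316605.6 Mb = 39575.7 MB.
= 36.86 GiB.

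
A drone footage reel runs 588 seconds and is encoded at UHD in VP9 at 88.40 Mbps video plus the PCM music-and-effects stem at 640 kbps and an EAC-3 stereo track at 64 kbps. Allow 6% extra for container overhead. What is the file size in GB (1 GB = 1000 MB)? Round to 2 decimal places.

6.94 GB

Audio total: 640 + 64 = 704 kbps = 0.704 Mbps.
Total bitrate: 88.40 + 0.704 = 89.104 Mbps.
Stream data: 89.104 Mbps × 588 s = 52393.2 Mb.
With 6% container overhead: ×1.06.
55,537 Mb ÷ 8 = 6,942 MB → 6.942 GB.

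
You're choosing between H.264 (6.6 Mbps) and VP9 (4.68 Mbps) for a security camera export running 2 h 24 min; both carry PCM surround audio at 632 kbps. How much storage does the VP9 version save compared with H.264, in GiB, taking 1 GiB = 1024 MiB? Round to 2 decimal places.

2 h 24 min = 144 min = 8640 s
Audio: 632 kbps = 0.632 Mbps.
H.264: 7.232 Mbps × 8640 s = 62484.5 Mb = 7.274 GiB.
VP9: 5.312 Mbps × 8640 s = 45895.7 Mb = 5.343 GiB.
Saving: 7.274 − 5.343 = 1.931 GiB.

1.93 GiB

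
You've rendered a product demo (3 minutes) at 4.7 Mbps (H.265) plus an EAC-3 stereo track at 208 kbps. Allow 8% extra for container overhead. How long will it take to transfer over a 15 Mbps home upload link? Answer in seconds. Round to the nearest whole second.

64 seconds

3 min = 180 s
Audio: 208 kbps = 0.208 Mbps.
Total bitrate: 4.908 Mbps.
File: 4.908 Mbps × 180 s = 883.4 Mb.
With 8% container overhead: ×1.08. → 954.1 Mb.
At 15 Mbps: 954.1 / 15 = 63.6 s ≈ 63.6 seconds.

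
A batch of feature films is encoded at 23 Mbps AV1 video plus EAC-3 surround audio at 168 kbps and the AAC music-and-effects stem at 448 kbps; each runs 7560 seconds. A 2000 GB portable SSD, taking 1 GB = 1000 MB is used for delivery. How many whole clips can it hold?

Audio total: 168 + 448 = 616 kbps = 0.616 Mbps.
Total bitrate: 23.616 Mbps.
Per item: 23.616 Mbps × 7560 s = 178,537 Mb = 22,317 MB.
Capacity: 2000 GB = 16,000,000 Mb; 89.62 items → 89 complete.

89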